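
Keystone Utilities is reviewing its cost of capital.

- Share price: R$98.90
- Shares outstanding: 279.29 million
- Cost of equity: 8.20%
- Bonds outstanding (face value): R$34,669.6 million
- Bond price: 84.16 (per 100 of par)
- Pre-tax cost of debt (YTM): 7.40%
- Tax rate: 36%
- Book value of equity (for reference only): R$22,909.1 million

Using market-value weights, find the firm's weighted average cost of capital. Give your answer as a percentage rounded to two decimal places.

Market value of equity E = 98.9 × 279.29m = 27621.781m. Market value of debt D = 34669.6m × 84.16/100 = 29177.93536m.
Total capital V = 27621.781 + 29177.93536 = 56799.71636.
Equity: weight = 27621.781/56799.71636 = 0.4863; cost = 8.2%.
Bonds outstanding: weight = 29177.93536/56799.71636 = 0.5137; after-tax cost = 7.4% × (1 − 36%) = 4.7360%.
WACC = 0.4863 × 8.2000% + 0.5137 × 4.7360% = 6.4205%.

6.42%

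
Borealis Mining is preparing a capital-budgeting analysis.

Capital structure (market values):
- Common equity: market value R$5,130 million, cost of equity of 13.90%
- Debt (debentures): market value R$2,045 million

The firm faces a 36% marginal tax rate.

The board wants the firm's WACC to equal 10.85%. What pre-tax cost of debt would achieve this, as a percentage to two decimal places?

5.00%

Total capital V = 5130 + 2045 = 7175.
Equity weight = 5130/7175 = 0.7150.
Debentures weight = 2045/7175 = 0.2850.
Equity contribution = 0.7150 × 13.9% = 9.9383%.
Remaining for debt = 10.85% − 9.9383% = 0.9117%.
Rd × (1 − 36%) × 0.2850 = 0.9117%  ⇒  Rd = 4.9983%.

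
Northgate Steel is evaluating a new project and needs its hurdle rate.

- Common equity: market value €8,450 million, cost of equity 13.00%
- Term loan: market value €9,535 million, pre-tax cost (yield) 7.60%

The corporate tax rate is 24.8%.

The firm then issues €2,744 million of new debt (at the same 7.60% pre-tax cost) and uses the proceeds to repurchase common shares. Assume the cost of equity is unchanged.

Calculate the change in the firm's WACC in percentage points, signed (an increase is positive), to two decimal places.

-1.11 pp

Current WACC:
Total capital V = 8450 + 9535 = 17985.
Equity: weight = 8450/17985 = 0.4698; cost = 13%.
Term loan: weight = 9535/17985 = 0.5302; after-tax cost = 7.6% × (1 − 24.8%) = 5.7152%.
WACC = 0.4698 × 13.0000% + 0.5302 × 5.7152% = 9.1379%.
After the change:
Total capital V = 5706 + 12279 = 17985.
Equity: weight = 5706/17985 = 0.3173; cost = 13%.
Term loan: weight = 12279/17985 = 0.6827; after-tax cost = 7.6% × (1 − 24.8%) = 5.7152%.
WACC = 0.3173 × 13.0000% + 0.6827 × 5.7152% = 8.0264%.
Change in WACC = 8.0264% − 9.1379% = -1.1115 pp.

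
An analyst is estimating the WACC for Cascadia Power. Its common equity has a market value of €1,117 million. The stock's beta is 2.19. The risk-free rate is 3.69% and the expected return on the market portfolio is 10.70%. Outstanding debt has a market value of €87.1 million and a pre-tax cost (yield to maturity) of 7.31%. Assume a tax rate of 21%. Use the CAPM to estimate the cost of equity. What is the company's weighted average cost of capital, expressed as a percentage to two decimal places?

Market risk premium = 10.7% − 3.69% = 7.01%.
Cost of equity via CAPM: Re = 3.69% + 2.19 × 7.01% = 19.0419%.
Total capital V = 1117 + 87.1 = 1204.1.
Equity: weight = 1117/1204.1 = 0.9277; cost = 19.0419%.
Debt: weight = 87.1/1204.1 = 0.0723; after-tax cost = 7.31% × (1 − 21%) = 5.7749%.
WACC = 0.9277 × 19.0419% + 0.0723 × 5.7749% = 18.0822%.

18.08%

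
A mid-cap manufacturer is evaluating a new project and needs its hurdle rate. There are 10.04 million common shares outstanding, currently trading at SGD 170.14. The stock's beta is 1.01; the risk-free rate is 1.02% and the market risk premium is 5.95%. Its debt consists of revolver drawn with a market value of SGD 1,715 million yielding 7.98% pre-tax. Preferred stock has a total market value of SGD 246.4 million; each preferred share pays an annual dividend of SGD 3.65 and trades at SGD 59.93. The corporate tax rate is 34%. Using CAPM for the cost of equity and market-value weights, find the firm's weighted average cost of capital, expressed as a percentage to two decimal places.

Cost of equity via CAPM: Re = 1.02% + 1.01 × 5.95% = 7.0295%.
Cost of preferred: Rp = 3.65 / 59.93 = 6.0904%.
Market value of equity E = 170.14 × 10.04m = 1708.2056m.
Total capital V = 1708.2056 + 246.4 + 1715 = 3669.6056.
Equity: weight = 1708.2056/3669.6056 = 0.4655; cost = 7.0295%.
Preferred: weight = 246.4/3669.6056 = 0.0671; cost = 6.0904%.
Revolver drawn: weight = 1715/3669.6056 = 0.4674; after-tax cost = 7.98% × (1 − 34%) = 5.2668%.
WACC = 0.4655 × 7.0295% + 0.0671 × 6.0904% + 0.4674 × 5.2668% = 6.1426%.

6.14%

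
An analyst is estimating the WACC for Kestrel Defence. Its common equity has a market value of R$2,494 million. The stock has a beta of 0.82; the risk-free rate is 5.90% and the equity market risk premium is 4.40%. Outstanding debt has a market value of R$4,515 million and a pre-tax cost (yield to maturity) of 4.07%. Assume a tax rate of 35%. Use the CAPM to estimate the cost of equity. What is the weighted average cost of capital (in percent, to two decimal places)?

5.09%

Cost of equity via CAPM: Re = 5.9% + 0.82 × 4.4% = 9.5080%.
Total capital V = 2494 + 4515 = 7009.
Equity: weight = 2494/7009 = 0.3558; cost = 9.508%.
Debt: weight = 4515/7009 = 0.6442; after-tax cost = 4.07% × (1 − 35%) = 2.6455%.
WACC = 0.3558 × 9.5080% + 0.6442 × 2.6455% = 5.0874%.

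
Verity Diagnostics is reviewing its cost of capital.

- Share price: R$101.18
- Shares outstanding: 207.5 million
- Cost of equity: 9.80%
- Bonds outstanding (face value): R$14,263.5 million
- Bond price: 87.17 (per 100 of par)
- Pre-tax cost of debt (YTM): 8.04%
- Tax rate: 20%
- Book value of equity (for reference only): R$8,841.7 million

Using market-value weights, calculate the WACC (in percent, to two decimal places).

Market value of equity E = 101.18 × 207.5m = 20994.85m. Market value of debt D = 14263.5m × 87.17/100 = 12433.49295m.
Total capital V = 20994.85 + 12433.49295 = 33428.34295.
Equity: weight = 20994.85/33428.34295 = 0.6281; cost = 9.8%.
Bonds outstanding: weight = 12433.49295/33428.34295 = 0.3719; after-tax cost = 8.04% × (1 − 20%) = 6.4320%.
WACC = 0.6281 × 9.8000% + 0.3719 × 6.4320% = 8.5473%.

8.55%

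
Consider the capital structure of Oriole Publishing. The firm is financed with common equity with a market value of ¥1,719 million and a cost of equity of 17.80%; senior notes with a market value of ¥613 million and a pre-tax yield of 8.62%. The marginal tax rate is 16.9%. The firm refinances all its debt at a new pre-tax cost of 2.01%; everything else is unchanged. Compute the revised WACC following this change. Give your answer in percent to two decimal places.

13.56%

After the change:
Total capital V = 1719 + 613 = 2332.
Equity: weight = 1719/2332 = 0.7371; cost = 17.8%.
Senior notes: weight = 613/2332 = 0.2629; after-tax cost = 2.01% × (1 − 16.9%) = 1.6703%.
WACC = 0.7371 × 17.8000% + 0.2629 × 1.6703% = 13.5601%.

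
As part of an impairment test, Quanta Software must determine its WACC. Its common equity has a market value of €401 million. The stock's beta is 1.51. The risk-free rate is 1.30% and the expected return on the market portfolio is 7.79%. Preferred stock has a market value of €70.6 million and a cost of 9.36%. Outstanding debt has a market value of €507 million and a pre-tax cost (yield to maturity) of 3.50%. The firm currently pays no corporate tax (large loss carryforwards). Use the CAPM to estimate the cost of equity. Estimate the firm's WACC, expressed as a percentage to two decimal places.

Market risk premium = 7.79% − 1.3% = 6.49%.
Cost of equity via CAPM: Re = 1.3% + 1.51 × 6.49% = 11.0999%.
Total capital V = 401 + 70.6 + 507 = 978.6.
Equity: weight = 401/978.6 = 0.4098; cost = 11.0999%.
Preferred: weight = 70.6/978.6 = 0.0721; cost = 9.36%.
Debt: weight = 507/978.6 = 0.5181; after-tax cost = 3.5% × (1 − 0%) = 3.5000%.
WACC = 0.4098 × 11.0999% + 0.0721 × 9.3600% + 0.5181 × 3.5000% = 7.0370%.

7.04%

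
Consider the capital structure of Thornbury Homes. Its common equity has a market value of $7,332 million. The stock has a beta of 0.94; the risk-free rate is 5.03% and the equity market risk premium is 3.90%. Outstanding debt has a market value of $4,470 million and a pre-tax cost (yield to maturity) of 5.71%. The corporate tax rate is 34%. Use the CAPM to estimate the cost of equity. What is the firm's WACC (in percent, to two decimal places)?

6.83%

Cost of equity via CAPM: Re = 5.03% + 0.94 × 3.9% = 8.6960%.
Total capital V = 7332 + 4470 = 11802.
Equity: weight = 7332/11802 = 0.6213; cost = 8.696%.
Debt: weight = 4470/11802 = 0.3787; after-tax cost = 5.71% × (1 − 34%) = 3.7686%.
WACC = 0.6213 × 8.6960% + 0.3787 × 3.7686% = 6.8298%.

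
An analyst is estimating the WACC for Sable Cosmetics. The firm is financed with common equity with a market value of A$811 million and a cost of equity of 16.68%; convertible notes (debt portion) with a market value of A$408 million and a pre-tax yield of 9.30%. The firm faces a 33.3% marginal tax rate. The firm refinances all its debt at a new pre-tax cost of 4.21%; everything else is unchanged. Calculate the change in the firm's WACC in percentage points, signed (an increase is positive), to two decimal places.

-1.14 pp

Current WACC:
Total capital V = 811 + 408 = 1219.
Equity: weight = 811/1219 = 0.6653; cost = 16.68%.
Convertible notes (debt portion): weight = 408/1219 = 0.3347; after-tax cost = 9.3% × (1 − 33.3%) = 6.2031%.
WACC = 0.6653 × 16.6800% + 0.3347 × 6.2031% = 13.1734%.
After the change:
Total capital V = 811 + 408 = 1219.
Equity: weight = 811/1219 = 0.6653; cost = 16.68%.
Convertible notes (debt portion): weight = 408/1219 = 0.3347; after-tax cost = 4.21% × (1 − 33.3%) = 2.8081%.
WACC = 0.6653 × 16.6800% + 0.3347 × 2.8081% = 12.0371%.
Change in WACC = 12.0371% − 13.1734% = -1.1363 pp.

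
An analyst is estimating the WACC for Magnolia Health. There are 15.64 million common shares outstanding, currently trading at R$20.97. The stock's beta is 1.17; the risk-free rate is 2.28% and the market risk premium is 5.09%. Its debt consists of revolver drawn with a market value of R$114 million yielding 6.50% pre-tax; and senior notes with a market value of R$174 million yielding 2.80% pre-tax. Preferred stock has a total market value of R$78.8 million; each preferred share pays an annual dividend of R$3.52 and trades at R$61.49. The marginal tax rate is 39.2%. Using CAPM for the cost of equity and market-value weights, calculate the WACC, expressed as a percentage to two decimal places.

5.61%

Cost of equity via CAPM: Re = 2.28% + 1.17 × 5.09% = 8.2353%.
Cost of preferred: Rp = 3.52 / 61.49 = 5.7245%.
Market value of equity E = 20.97 × 15.64m = 327.9708m.
Total capital V = 327.9708 + 78.8 + 114 + 174 = 694.7708.
Equity: weight = 327.9708/694.7708 = 0.4721; cost = 8.2353%.
Preferred: weight = 78.8/694.7708 = 0.1134; cost = 5.7245%.
Revolver drawn: weight = 114/694.7708 = 0.1641; after-tax cost = 6.5% × (1 − 39.2%) = 3.9520%.
Senior notes: weight = 174/694.7708 = 0.2504; after-tax cost = 2.8% × (1 − 39.2%) = 1.7024%.
WACC = 0.4721 × 8.2353% + 0.1134 × 5.7245% + 0.1641 × 3.9520% + 0.2504 × 1.7024% = 5.6116%.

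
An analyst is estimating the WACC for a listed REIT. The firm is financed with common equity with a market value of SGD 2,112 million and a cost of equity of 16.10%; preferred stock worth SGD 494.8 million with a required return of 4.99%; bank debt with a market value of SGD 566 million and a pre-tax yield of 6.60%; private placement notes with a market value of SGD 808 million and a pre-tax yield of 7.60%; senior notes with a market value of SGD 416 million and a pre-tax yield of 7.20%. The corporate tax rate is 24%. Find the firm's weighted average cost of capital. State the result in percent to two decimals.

Total capital V = 2112 + 494.8 + 566 + 808 + 416 = 4396.8.
Equity: weight = 2112/4396.8 = 0.4803; cost = 16.1%.
Preferred: weight = 494.8/4396.8 = 0.1125; cost = 4.99%.
Bank debt: weight = 566/4396.8 = 0.1287; after-tax cost = 6.6% × (1 − 24%) = 5.0160%.
Private placement notes: weight = 808/4396.8 = 0.1838; after-tax cost = 7.6% × (1 − 24%) = 5.7760%.
Senior notes: weight = 416/4396.8 = 0.0946; after-tax cost = 7.2% × (1 − 24%) = 5.4720%.
WACC = 0.4803 × 16.1000% + 0.1125 × 4.9900% + 0.1287 × 5.0160% + 0.1838 × 5.7760% + 0.0946 × 5.4720% = 10.5201%.

10.52%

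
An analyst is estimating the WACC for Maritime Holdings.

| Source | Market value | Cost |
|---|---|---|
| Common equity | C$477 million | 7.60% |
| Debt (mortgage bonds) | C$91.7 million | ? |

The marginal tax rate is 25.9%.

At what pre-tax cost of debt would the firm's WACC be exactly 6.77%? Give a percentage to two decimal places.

3.31%

Total capital V = 477 + 91.7 = 568.7.
Equity weight = 477/568.7 = 0.8388.
Mortgage bonds weight = 91.7/568.7 = 0.1612.
Equity contribution = 0.8388 × 7.6% = 6.3745%.
Remaining for debt = 6.77% − 6.3745% = 0.3955%.
Rd × (1 − 25.9%) × 0.1612 = 0.3955%  ⇒  Rd = 3.3098%.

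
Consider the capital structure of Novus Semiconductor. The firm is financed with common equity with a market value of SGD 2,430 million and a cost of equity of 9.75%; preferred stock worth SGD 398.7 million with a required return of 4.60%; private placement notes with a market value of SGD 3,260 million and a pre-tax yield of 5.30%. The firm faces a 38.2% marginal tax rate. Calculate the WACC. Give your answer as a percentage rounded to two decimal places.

Total capital V = 2430 + 398.7 + 3260 = 6088.7.
Equity: weight = 2430/6088.7 = 0.3991; cost = 9.75%.
Preferred: weight = 398.7/6088.7 = 0.0655; cost = 4.6%.
Private placement notes: weight = 3260/6088.7 = 0.5354; after-tax cost = 5.3% × (1 − 38.2%) = 3.2754%.
WACC = 0.3991 × 9.7500% + 0.0655 × 4.6000% + 0.5354 × 3.2754% = 5.9462%.

5.95%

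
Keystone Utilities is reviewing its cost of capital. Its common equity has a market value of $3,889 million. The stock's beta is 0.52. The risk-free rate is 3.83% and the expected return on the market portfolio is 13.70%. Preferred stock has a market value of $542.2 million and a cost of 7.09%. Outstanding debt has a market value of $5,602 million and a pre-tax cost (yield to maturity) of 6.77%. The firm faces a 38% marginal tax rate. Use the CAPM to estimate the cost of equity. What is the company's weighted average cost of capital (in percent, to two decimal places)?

Market risk premium = 13.7% − 3.83% = 9.87%.
Cost of equity via CAPM: Re = 3.83% + 0.52 × 9.87% = 8.9624%.
Total capital V = 3889 + 542.2 + 5602 = 10033.2.
Equity: weight = 3889/10033.2 = 0.3876; cost = 8.9624%.
Preferred: weight = 542.2/10033.2 = 0.0540; cost = 7.09%.
Debt: weight = 5602/10033.2 = 0.5583; after-tax cost = 6.77% × (1 − 38%) = 4.1974%.
WACC = 0.3876 × 8.9624% + 0.0540 × 7.0900% + 0.5583 × 4.1974% = 6.2007%.

6.20%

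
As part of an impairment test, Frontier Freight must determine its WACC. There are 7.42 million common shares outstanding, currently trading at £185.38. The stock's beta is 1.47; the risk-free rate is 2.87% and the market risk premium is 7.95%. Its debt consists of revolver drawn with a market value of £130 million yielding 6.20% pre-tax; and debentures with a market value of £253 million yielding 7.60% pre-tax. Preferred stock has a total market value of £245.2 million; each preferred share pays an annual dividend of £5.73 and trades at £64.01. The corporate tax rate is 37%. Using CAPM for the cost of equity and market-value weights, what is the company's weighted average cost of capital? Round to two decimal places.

11.95%

Cost of equity via CAPM: Re = 2.87% + 1.47 × 7.95% = 14.5565%.
Cost of preferred: Rp = 5.73 / 64.01 = 8.9517%.
Market value of equity E = 185.38 × 7.42m = 1375.5196m.
Total capital V = 1375.5196 + 245.2 + 130 + 253 = 2003.7196.
Equity: weight = 1375.5196/2003.7196 = 0.6865; cost = 14.5565%.
Preferred: weight = 245.2/2003.7196 = 0.1224; cost = 8.9517%.
Revolver drawn: weight = 130/2003.7196 = 0.0649; after-tax cost = 6.2% × (1 − 37%) = 3.9060%.
Debentures: weight = 253/2003.7196 = 0.1263; after-tax cost = 7.6% × (1 − 37%) = 4.7880%.
WACC = 0.6865 × 14.5565% + 0.1224 × 8.9517% + 0.0649 × 3.9060% + 0.1263 × 4.7880% = 11.9462%.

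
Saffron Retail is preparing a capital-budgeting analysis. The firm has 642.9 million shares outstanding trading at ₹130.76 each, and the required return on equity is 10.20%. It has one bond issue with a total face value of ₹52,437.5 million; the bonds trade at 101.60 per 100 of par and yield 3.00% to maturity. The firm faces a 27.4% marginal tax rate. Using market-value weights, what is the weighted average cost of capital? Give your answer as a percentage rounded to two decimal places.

7.09%

Market value of equity E = 130.76 × 642.9m = 84065.604m. Market value of debt D = 52437.5m × 101.6/100 = 53276.5m.
Total capital V = 84065.604 + 53276.5 = 137342.104.
Equity: weight = 84065.604/137342.104 = 0.6121; cost = 10.2%.
Bonds outstanding: weight = 53276.5/137342.104 = 0.3879; after-tax cost = 3% × (1 − 27.4%) = 2.1780%.
WACC = 0.6121 × 10.2000% + 0.3879 × 2.1780% = 7.0882%.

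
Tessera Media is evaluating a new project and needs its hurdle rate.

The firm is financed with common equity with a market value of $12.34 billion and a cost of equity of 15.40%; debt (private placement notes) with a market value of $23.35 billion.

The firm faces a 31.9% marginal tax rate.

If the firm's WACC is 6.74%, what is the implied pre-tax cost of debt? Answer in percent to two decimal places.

Total capital V = 12.34 + 23.35 = 35.69.
Equity weight = 12.34/35.69 = 0.3458.
Private placement notes weight = 23.35/35.69 = 0.6542.
Equity contribution = 0.3458 × 15.4% = 5.3246%.
Remaining for debt = 6.74% − 5.3246% = 1.4154%.
Rd × (1 − 31.9%) × 0.6542 = 1.4154%  ⇒  Rd = 3.1767%.

3.18%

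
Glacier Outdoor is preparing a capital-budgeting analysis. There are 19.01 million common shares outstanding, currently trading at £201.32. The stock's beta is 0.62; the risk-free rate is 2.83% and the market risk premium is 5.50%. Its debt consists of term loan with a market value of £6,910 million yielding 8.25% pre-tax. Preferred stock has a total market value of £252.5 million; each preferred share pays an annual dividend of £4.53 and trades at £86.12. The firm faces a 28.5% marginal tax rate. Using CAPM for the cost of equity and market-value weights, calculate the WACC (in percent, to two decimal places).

6.00%

Cost of equity via CAPM: Re = 2.83% + 0.62 × 5.5% = 6.2400%.
Cost of preferred: Rp = 4.53 / 86.12 = 5.2601%.
Market value of equity E = 201.32 × 19.01m = 3827.0932m.
Total capital V = 3827.0932 + 252.5 + 6910 = 10989.5932.
Equity: weight = 3827.0932/10989.5932 = 0.3482; cost = 6.24%.
Preferred: weight = 252.5/10989.5932 = 0.0230; cost = 5.2601%.
Term loan: weight = 6910/10989.5932 = 0.6288; after-tax cost = 8.25% × (1 − 28.5%) = 5.8988%.
WACC = 0.3482 × 6.2400% + 0.0230 × 5.2601% + 0.6288 × 5.8988% = 6.0029%.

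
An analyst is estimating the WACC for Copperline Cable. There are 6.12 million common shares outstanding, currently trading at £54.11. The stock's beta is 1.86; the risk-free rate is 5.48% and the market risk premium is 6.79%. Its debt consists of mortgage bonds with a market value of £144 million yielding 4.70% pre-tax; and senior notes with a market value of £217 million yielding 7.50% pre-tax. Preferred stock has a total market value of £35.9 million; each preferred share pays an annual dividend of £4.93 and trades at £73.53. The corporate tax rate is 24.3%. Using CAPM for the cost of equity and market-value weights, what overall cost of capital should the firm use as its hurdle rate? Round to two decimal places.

Cost of equity via CAPM: Re = 5.48% + 1.86 × 6.79% = 18.1094%.
Cost of preferred: Rp = 4.93 / 73.53 = 6.7047%.
Market value of equity E = 54.11 × 6.12m = 331.1532m.
Total capital V = 331.1532 + 35.9 + 144 + 217 = 728.0532.
Equity: weight = 331.1532/728.0532 = 0.4548; cost = 18.1094%.
Preferred: weight = 35.9/728.0532 = 0.0493; cost = 6.7047%.
Mortgage bonds: weight = 144/728.0532 = 0.1978; after-tax cost = 4.7% × (1 − 24.3%) = 3.5579%.
Senior notes: weight = 217/728.0532 = 0.2981; after-tax cost = 7.5% × (1 − 24.3%) = 5.6775%.
WACC = 0.4548 × 18.1094% + 0.0493 × 6.7047% + 0.1978 × 3.5579% + 0.2981 × 5.6775% = 10.9635%.

10.96%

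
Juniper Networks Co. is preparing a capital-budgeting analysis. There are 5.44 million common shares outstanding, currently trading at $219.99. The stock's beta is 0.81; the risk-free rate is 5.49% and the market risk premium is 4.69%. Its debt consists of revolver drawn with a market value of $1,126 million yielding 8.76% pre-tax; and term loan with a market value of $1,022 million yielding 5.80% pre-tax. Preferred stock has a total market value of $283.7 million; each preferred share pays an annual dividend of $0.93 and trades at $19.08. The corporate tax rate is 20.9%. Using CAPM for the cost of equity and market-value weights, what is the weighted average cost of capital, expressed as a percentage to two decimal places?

Cost of equity via CAPM: Re = 5.49% + 0.81 × 4.69% = 9.2889%.
Cost of preferred: Rp = 0.93 / 19.08 = 4.8742%.
Market value of equity E = 219.99 × 5.44m = 1196.7456m.
Total capital V = 1196.7456 + 283.7 + 1126 + 1022 = 3628.4456.
Equity: weight = 1196.7456/3628.4456 = 0.3298; cost = 9.2889%.
Preferred: weight = 283.7/3628.4456 = 0.0782; cost = 4.8742%.
Revolver drawn: weight = 1126/3628.4456 = 0.3103; after-tax cost = 8.76% × (1 − 20.9%) = 6.9292%.
Term loan: weight = 1022/3628.4456 = 0.2817; after-tax cost = 5.8% × (1 − 20.9%) = 4.5878%.
WACC = 0.3298 × 9.2889% + 0.0782 × 4.8742% + 0.3103 × 6.9292% + 0.2817 × 4.5878% = 6.8873%.

6.89%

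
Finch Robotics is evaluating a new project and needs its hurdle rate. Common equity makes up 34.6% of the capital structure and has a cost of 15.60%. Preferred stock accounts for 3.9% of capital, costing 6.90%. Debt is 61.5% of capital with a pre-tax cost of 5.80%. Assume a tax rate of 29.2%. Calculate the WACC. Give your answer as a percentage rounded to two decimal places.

8.19%

After-tax cost of debt = 5.8% × (1 − 29.2%) = 4.1064%.
WACC = 0.346 × 15.6000% + 0.039 × 6.9000% + 0.615 × 4.1064% = 8.1921%.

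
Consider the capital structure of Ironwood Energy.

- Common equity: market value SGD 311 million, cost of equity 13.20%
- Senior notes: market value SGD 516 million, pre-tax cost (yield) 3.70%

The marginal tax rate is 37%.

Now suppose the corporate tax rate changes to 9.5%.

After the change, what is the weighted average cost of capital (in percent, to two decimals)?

7.05%

After the change:
Total capital V = 311 + 516 = 827.
Equity: weight = 311/827 = 0.3761; cost = 13.2%.
Senior notes: weight = 516/827 = 0.6239; after-tax cost = 3.7% × (1 − 9.5%) = 3.3485%.
WACC = 0.3761 × 13.2000% + 0.6239 × 3.3485% = 7.0532%.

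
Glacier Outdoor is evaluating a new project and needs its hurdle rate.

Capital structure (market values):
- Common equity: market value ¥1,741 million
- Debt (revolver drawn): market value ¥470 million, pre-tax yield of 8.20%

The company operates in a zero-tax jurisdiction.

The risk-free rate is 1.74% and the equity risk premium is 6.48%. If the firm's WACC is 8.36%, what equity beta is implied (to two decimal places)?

Total capital V = 1741 + 470 = 2211.
Equity weight = 1741/2211 = 0.7874.
Revolver drawn weight = 470/2211 = 0.2126.
Debt contribution = 0.2126 × 8.2% × (1 − 0%) = 1.7431%.
Required equity contribution = 8.36% − 1.7431% = 6.6169%  ⇒  Re = 8.4032%.
CAPM: 8.4032% = 1.74% + β × 6.48%  ⇒  β = 1.0283.

1.03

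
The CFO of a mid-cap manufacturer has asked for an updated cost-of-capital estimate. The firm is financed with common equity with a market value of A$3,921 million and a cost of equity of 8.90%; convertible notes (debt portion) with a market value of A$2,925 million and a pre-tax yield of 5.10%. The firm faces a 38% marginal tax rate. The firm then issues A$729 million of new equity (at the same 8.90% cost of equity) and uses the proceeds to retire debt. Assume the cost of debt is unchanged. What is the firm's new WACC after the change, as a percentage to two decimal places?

After the change:
Total capital V = 4650 + 2196 = 6846.
Equity: weight = 4650/6846 = 0.6792; cost = 8.9%.
Convertible notes (debt portion): weight = 2196/6846 = 0.3208; after-tax cost = 5.1% × (1 − 38%) = 3.1620%.
WACC = 0.6792 × 8.9000% + 0.3208 × 3.1620% = 7.0594%.

7.06%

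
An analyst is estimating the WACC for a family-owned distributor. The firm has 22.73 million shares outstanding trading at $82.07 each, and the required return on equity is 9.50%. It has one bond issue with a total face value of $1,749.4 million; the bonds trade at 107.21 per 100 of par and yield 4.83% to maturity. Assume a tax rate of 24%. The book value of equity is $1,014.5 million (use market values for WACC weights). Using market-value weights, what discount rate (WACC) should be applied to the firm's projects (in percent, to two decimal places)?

6.58%

Market value of equity E = 82.07 × 22.73m = 1865.4511m. Market value of debt D = 1749.4m × 107.21/100 = 1875.53174m.
Total capital V = 1865.4511 + 1875.53174 = 3740.98284.
Equity: weight = 1865.4511/3740.98284 = 0.4987; cost = 9.5%.
Bonds outstanding: weight = 1875.53174/3740.98284 = 0.5013; after-tax cost = 4.83% × (1 − 24%) = 3.6708%.
WACC = 0.4987 × 9.5000% + 0.5013 × 3.6708% = 6.5775%.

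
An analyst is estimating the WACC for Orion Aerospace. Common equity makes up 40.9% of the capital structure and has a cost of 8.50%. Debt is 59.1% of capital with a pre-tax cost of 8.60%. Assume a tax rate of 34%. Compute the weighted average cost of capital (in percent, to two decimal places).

After-tax cost of debt = 8.6% × (1 − 34%) = 5.6760%.
WACC = 0.409 × 8.5000% + 0.591 × 5.6760% = 6.8310%.

6.83%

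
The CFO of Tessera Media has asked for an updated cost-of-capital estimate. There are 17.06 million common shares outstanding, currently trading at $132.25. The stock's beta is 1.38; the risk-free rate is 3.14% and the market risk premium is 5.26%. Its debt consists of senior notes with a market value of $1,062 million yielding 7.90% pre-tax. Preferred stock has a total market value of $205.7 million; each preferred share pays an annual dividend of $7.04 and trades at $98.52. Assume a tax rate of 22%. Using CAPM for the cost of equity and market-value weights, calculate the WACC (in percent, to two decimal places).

8.93%

Cost of equity via CAPM: Re = 3.14% + 1.38 × 5.26% = 10.3988%.
Cost of preferred: Rp = 7.04 / 98.52 = 7.1458%.
Market value of equity E = 132.25 × 17.06m = 2256.185m.
Total capital V = 2256.185 + 205.7 + 1062 = 3523.885.
Equity: weight = 2256.185/3523.885 = 0.6403; cost = 10.3988%.
Preferred: weight = 205.7/3523.885 = 0.0584; cost = 7.1458%.
Senior notes: weight = 1062/3523.885 = 0.3014; after-tax cost = 7.9% × (1 − 22%) = 6.1620%.
WACC = 0.6403 × 10.3988% + 0.0584 × 7.1458% + 0.3014 × 6.1620% = 8.9321%.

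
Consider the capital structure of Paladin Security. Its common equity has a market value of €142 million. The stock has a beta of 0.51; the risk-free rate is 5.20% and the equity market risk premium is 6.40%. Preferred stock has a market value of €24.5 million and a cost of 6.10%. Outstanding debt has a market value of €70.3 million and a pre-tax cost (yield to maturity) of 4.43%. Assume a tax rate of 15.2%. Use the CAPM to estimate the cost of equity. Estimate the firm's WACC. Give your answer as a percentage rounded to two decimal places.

Cost of equity via CAPM: Re = 5.2% + 0.51 × 6.4% = 8.4640%.
Total capital V = 142 + 24.5 + 70.3 = 236.8.
Equity: weight = 142/236.8 = 0.5997; cost = 8.464%.
Preferred: weight = 24.5/236.8 = 0.1035; cost = 6.1%.
Debt: weight = 70.3/236.8 = 0.2969; after-tax cost = 4.43% × (1 − 15.2%) = 3.7566%.
WACC = 0.5997 × 8.4640% + 0.1035 × 6.1000% + 0.2969 × 3.7566% = 6.8219%.

6.82%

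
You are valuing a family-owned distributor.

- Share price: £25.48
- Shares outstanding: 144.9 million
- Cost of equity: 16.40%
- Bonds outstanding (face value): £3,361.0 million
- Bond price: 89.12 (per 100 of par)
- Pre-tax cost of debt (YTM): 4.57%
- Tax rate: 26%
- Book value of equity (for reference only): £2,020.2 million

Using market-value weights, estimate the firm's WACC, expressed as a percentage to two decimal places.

Market value of equity E = 25.48 × 144.9m = 3692.052m. Market value of debt D = 3361m × 89.12/100 = 2995.3232m.
Total capital V = 3692.052 + 2995.3232 = 6687.3752.
Equity: weight = 3692.052/6687.3752 = 0.5521; cost = 16.4%.
Bonds outstanding: weight = 2995.3232/6687.3752 = 0.4479; after-tax cost = 4.57% × (1 − 26%) = 3.3818%.
WACC = 0.5521 × 16.4000% + 0.4479 × 3.3818% = 10.5691%.

10.57%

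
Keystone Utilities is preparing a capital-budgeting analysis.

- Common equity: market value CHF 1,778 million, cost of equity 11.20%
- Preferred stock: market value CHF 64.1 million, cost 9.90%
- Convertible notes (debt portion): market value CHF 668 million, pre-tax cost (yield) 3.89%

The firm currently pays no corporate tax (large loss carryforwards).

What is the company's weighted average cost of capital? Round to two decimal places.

Total capital V = 1778 + 64.1 + 668 = 2510.1.
Equity: weight = 1778/2510.1 = 0.7083; cost = 11.2%.
Preferred: weight = 64.1/2510.1 = 0.0255; cost = 9.9%.
Convertible notes (debt portion): weight = 668/2510.1 = 0.2661; after-tax cost = 3.89% × (1 − 0%) = 3.8900%.
WACC = 0.7083 × 11.2000% + 0.0255 × 9.9000% + 0.2661 × 3.8900% = 9.2214%.

9.22%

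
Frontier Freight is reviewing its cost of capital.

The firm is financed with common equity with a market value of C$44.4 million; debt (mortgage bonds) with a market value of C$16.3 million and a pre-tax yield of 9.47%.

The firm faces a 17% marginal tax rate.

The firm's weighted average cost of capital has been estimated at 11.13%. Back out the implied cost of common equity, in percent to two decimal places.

Total capital V = 44.4 + 16.3 = 60.7.
Equity weight = 44.4/60.7 = 0.7315.
Mortgage bonds weight = 16.3/60.7 = 0.2685.
Debt contribution = 0.2685 × 9.47% × (1 − 17%) = 2.1107%.
Required equity contribution = 11.13% − 2.1107% = 9.0193%.
Re = 9.0193% / 0.7315 = 12.3304%.

12.33%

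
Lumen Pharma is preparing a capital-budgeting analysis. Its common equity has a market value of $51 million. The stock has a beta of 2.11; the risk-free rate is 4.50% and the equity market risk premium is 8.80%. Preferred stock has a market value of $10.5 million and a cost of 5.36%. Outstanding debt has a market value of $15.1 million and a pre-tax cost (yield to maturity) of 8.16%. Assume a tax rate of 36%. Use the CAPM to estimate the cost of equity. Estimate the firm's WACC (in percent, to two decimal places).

Cost of equity via CAPM: Re = 4.5% + 2.11 × 8.8% = 23.0680%.
Total capital V = 51 + 10.5 + 15.1 = 76.6.
Equity: weight = 51/76.6 = 0.6658; cost = 23.068%.
Preferred: weight = 10.5/76.6 = 0.1371; cost = 5.36%.
Debt: weight = 15.1/76.6 = 0.1971; after-tax cost = 8.16% × (1 − 36%) = 5.2224%.
WACC = 0.6658 × 23.0680% + 0.1371 × 5.3600% + 0.1971 × 5.2224% = 17.1228%.

17.12%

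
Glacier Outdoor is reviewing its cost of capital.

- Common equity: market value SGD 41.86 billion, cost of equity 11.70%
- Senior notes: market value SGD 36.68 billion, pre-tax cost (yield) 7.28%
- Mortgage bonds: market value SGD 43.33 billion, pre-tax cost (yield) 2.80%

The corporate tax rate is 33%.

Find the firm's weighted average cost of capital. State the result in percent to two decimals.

6.15%

Total capital V = 41.86 + 36.68 + 43.33 = 121.87.
Equity: weight = 41.86/121.87 = 0.3435; cost = 11.7%.
Senior notes: weight = 36.68/121.87 = 0.3010; after-tax cost = 7.28% × (1 − 33%) = 4.8776%.
Mortgage bonds: weight = 43.33/121.87 = 0.3555; after-tax cost = 2.8% × (1 − 33%) = 1.8760%.
WACC = 0.3435 × 11.7000% + 0.3010 × 4.8776% + 0.3555 × 1.8760% = 6.1538%.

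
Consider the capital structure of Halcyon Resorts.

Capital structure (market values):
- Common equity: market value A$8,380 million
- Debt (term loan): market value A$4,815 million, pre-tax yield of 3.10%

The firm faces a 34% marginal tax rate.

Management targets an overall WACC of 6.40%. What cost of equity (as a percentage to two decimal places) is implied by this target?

Total capital V = 8380 + 4815 = 13195.
Equity weight = 8380/13195 = 0.6351.
Term loan weight = 4815/13195 = 0.3649.
Debt contribution = 0.3649 × 3.1% × (1 − 34%) = 0.7466%.
Required equity contribution = 6.4% − 0.7466% = 5.6534%.
Re = 5.6534% / 0.6351 = 8.9017%.

8.90%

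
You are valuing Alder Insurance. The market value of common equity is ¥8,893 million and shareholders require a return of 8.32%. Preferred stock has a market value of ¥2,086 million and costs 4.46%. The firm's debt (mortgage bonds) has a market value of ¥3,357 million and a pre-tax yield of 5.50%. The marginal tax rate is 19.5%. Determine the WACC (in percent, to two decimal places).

6.85%

Total capital V = 8893 + 2086 + 3357 = 14336.
Equity: weight = 8893/14336 = 0.6203; cost = 8.32%.
Preferred: weight = 2086/14336 = 0.1455; cost = 4.46%.
Mortgage bonds: weight = 3357/14336 = 0.2342; after-tax cost = 5.5% × (1 − 19.5%) = 4.4275%.
WACC = 0.6203 × 8.3200% + 0.1455 × 4.4600% + 0.2342 × 4.4275% = 6.8468%.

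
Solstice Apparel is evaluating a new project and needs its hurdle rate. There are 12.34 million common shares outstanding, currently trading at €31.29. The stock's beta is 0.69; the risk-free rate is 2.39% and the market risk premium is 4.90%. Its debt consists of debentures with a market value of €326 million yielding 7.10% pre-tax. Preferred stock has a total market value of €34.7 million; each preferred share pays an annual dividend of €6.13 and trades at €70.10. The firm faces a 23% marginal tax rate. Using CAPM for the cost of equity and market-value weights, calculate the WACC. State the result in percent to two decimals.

5.78%

Cost of equity via CAPM: Re = 2.39% + 0.69 × 4.9% = 5.7710%.
Cost of preferred: Rp = 6.13 / 70.1 = 8.7447%.
Market value of equity E = 31.29 × 12.34m = 386.1186m.
Total capital V = 386.1186 + 34.7 + 326 = 746.8186.
Equity: weight = 386.1186/746.8186 = 0.5170; cost = 5.771%.
Preferred: weight = 34.7/746.8186 = 0.0465; cost = 8.7447%.
Debentures: weight = 326/746.8186 = 0.4365; after-tax cost = 7.1% × (1 − 23%) = 5.4670%.
WACC = 0.5170 × 5.7710% + 0.0465 × 8.7447% + 0.4365 × 5.4670% = 5.7765%.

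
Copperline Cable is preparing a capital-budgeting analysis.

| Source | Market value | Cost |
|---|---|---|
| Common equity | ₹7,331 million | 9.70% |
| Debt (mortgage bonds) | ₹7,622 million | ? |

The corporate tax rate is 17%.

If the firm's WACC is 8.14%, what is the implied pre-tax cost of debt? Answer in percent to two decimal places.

8.00%

Total capital V = 7331 + 7622 = 14953.
Equity weight = 7331/14953 = 0.4903.
Mortgage bonds weight = 7622/14953 = 0.5097.
Equity contribution = 0.4903 × 9.7% = 4.7556%.
Remaining for debt = 8.14% − 4.7556% = 3.3844%.
Rd × (1 − 17%) × 0.5097 = 3.3844%  ⇒  Rd = 7.9995%.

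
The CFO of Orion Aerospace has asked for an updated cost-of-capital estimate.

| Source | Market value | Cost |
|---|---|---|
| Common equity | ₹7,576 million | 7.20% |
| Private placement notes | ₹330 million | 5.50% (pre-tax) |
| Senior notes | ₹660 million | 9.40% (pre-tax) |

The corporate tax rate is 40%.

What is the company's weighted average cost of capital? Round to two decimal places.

Total capital V = 7576 + 330 + 660 = 8566.
Equity: weight = 7576/8566 = 0.8844; cost = 7.2%.
Private placement notes: weight = 330/8566 = 0.0385; after-tax cost = 5.5% × (1 − 40%) = 3.3000%.
Senior notes: weight = 660/8566 = 0.0770; after-tax cost = 9.4% × (1 − 40%) = 5.6400%.
WACC = 0.8844 × 7.2000% + 0.0385 × 3.3000% + 0.0770 × 5.6400% = 6.9296%.

6.93%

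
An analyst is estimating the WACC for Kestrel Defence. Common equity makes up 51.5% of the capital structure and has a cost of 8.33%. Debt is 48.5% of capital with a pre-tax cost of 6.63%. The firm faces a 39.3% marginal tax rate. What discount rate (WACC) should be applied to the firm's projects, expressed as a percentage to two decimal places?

6.24%

After-tax cost of debt = 6.63% × (1 − 39.3%) = 4.0244%.
WACC = 0.515 × 8.3300% + 0.485 × 4.0244% = 6.2418%.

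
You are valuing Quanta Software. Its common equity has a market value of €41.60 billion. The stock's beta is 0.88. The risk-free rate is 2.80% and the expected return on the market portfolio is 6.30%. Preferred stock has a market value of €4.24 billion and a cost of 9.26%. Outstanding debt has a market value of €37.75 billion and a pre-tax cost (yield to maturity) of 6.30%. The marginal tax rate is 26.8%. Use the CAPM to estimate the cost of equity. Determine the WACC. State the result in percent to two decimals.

Market risk premium = 6.3% − 2.8% = 3.5%.
Cost of equity via CAPM: Re = 2.8% + 0.88 × 3.5% = 5.8800%.
Total capital V = 41.6 + 4.24 + 37.75 = 83.59.
Equity: weight = 41.6/83.59 = 0.4977; cost = 5.88%.
Preferred: weight = 4.24/83.59 = 0.0507; cost = 9.26%.
Debt: weight = 37.75/83.59 = 0.4516; after-tax cost = 6.3% × (1 − 26.8%) = 4.6116%.
WACC = 0.4977 × 5.8800% + 0.0507 × 9.2600% + 0.4516 × 4.6116% = 5.4786%.

5.48%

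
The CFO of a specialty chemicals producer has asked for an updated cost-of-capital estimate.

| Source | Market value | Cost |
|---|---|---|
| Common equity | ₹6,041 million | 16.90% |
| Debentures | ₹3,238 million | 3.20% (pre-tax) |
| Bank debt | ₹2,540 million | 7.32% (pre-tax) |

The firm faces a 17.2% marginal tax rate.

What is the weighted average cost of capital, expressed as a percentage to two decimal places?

Total capital V = 6041 + 3238 + 2540 = 11819.
Equity: weight = 6041/11819 = 0.5111; cost = 16.9%.
Debentures: weight = 3238/11819 = 0.2740; after-tax cost = 3.2% × (1 − 17.2%) = 2.6496%.
Bank debt: weight = 2540/11819 = 0.2149; after-tax cost = 7.32% × (1 − 17.2%) = 6.0610%.
WACC = 0.5111 × 16.9000% + 0.2740 × 2.6496% + 0.2149 × 6.0610% = 10.6665%.

10.67%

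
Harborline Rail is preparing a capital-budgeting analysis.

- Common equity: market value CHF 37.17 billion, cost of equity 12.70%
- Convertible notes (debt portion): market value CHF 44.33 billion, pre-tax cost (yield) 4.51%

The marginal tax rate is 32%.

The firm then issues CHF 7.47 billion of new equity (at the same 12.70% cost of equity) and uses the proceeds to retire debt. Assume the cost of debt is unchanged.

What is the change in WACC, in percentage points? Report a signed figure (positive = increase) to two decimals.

Current WACC:
Total capital V = 37.17 + 44.33 = 81.5.
Equity: weight = 37.17/81.5 = 0.4561; cost = 12.7%.
Convertible notes (debt portion): weight = 44.33/81.5 = 0.5439; after-tax cost = 4.51% × (1 − 32%) = 3.0668%.
WACC = 0.4561 × 12.7000% + 0.5439 × 3.0668% = 7.4602%.
After the change:
Total capital V = 44.64 + 36.86 = 81.5.
Equity: weight = 44.64/81.5 = 0.5477; cost = 12.7%.
Convertible notes (debt portion): weight = 36.86/81.5 = 0.4523; after-tax cost = 4.51% × (1 − 32%) = 3.0668%.
WACC = 0.5477 × 12.7000% + 0.4523 × 3.0668% = 8.3432%.
Change in WACC = 8.3432% − 7.4602% = 0.8829 pp.

+0.88 pp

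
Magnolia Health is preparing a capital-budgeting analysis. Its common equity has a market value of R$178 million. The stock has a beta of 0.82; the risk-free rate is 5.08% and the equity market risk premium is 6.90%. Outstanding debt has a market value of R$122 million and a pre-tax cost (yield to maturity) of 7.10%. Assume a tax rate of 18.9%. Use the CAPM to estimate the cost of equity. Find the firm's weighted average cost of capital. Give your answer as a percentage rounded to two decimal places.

8.71%

Cost of equity via CAPM: Re = 5.08% + 0.82 × 6.9% = 10.7380%.
Total capital V = 178 + 122 = 300.
Equity: weight = 178/300 = 0.5933; cost = 10.738%.
Debt: weight = 122/300 = 0.4067; after-tax cost = 7.1% × (1 − 18.9%) = 5.7581%.
WACC = 0.5933 × 10.7380% + 0.4067 × 5.7581% = 8.7128%.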